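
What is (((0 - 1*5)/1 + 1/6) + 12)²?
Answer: 1849/36 ≈ 51.361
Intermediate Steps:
(((0 - 1*5)/1 + 1/6) + 12)² = (((0 - 5)*1 + 1*(⅙)) + 12)² = ((-5*1 + ⅙) + 12)² = ((-5 + ⅙) + 12)² = (-29/6 + 12)² = (43/6)² = 1849/36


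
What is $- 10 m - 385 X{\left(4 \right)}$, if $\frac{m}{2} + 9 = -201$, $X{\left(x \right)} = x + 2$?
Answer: $1890$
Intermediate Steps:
$X{\left(x \right)} = 2 + x$
$m = -420$ ($m = -18 + 2 \left(-201\right) = -18 - 402 = -420$)
$- 10 m - 385 X{\left(4 \right)} = \left(-10\right) \left(-420\right) - 385 \left(2 + 4\right) = 4200 - 2310 = 1890$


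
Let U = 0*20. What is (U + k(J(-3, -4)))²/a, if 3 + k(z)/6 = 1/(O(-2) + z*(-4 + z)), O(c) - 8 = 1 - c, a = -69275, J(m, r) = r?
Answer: -589824/128089475 ≈ -0.0046048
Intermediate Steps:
O(c) = 9 - c (O(c) = 8 + (1 - c) = 9 - c)
k(z) = -18 + 6/(11 + z*(-4 + z)) (k(z) = -18 + 6/((9 - 1*(-2)) + z*(-4 + z)) = -18 + 6/((9 + 2) + z*(-4 + z)) = -18 + 6/(11 + z*(-4 + z)))
U = 0
(U + k(J(-3, -4)))²/a = (0 + 6*(-32 - 3*(-4)² + 12*(-4))/(11 + (-4)² - 4*(-4)))²/(-69275) = (0 + 6*(-32 - 3*16 - 48)/(11 + 16 + 16))²*(-1/69275) = (0 + 6*(-32 - 48 - 48)/43)²*(-1/69275) = (0 + 6*(1/43)*(-128))²*(-1/69275) = (0 - 768/43)²*(-1/69275) = (-768/43)²*(-1/69275) = (589824/1849)*(-1/69275) = -589824/128089475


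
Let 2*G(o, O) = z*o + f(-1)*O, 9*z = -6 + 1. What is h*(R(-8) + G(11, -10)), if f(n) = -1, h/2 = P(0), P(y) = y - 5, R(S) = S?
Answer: 545/9 ≈ 60.556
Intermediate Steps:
P(y) = -5 + y
h = -10 (h = 2*(-5 + 0) = 2*(-5) = -10)
z = -5/9 (z = (-6 + 1)/9 = (⅑)*(-5) = -5/9 ≈ -0.55556)
G(o, O) = -5*o/18 - O/2 (G(o, O) = (-5*o/9 - O)/2 = (-O - 5*o/9)/2 = -5*o/18 - O/2)
h*(R(-8) + G(11, -10)) = -10*(-8 + (-5/18*11 - ½*(-10))) = -10*(-8 + (-55/18 + 5)) = -10*(-8 + 35/18) = -10*(-109/18) = 545/9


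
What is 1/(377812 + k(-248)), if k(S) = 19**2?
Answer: 1/378173 ≈ 2.6443e-6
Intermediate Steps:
k(S) = 361
1/(377812 + k(-248)) = 1/(377812 + 361) = 1/378173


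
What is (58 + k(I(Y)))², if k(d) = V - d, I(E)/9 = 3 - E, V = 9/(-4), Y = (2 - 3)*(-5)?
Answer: 87025/16 ≈ 5439.1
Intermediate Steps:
Y = 5 (Y = -1*(-5) = 5)
V = -9/4 (V = 9*(-¼) = -9/4 ≈ -2.2500)
I(E) = 27 - 9*E (I(E) = 9*(3 - E) = 27 - 9*E)
k(d) = -9/4 - d
(58 + k(I(Y)))² = (58 + (-9/4 - (27 - 9*5)))² = (58 + (-9/4 - (27 - 45)))² = (58 + (-9/4 - 1*(-18)))² = (58 + (-9/4 + 18))² = (58 + 63/4)² = (295/4)² = 87025/16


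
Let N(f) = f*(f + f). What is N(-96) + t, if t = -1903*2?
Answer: 14626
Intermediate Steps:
N(f) = 2*f² (N(f) = f*(2*f) = 2*f²)
t = -3806
N(-96) + t = 2*(-96)² - 3806 = 2*9216 - 3806 = 18432 - 3806 = 14626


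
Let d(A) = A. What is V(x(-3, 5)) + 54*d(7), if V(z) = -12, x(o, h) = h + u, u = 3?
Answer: 366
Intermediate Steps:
x(o, h) = 3 + h (x(o, h) = h + 3 = 3 + h)
V(x(-3, 5)) + 54*d(7) = -12 + 54*7 = -12 + 378 = 366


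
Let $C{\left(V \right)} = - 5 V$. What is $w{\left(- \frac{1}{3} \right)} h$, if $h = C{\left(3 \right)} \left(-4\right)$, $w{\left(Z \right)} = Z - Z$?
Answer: $0$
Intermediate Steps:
$w{\left(Z \right)} = 0$
$h = 60$ ($h = \left(-5\right) 3 \left(-4\right) = \left(-15\right) \left(-4\right) = 60$)
$w{\left(- \frac{1}{3} \right)} h = 0 \cdot 60 = 0$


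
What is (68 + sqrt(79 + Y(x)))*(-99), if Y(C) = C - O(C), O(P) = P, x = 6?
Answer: -6732 - 99*sqrt(79) ≈ -7611.9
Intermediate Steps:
Y(C) = 0 (Y(C) = C - C = 0)
(68 + sqrt(79 + Y(x)))*(-99) = (68 + sqrt(79 + 0))*(-99) = (68 + sqrt(79))*(-99) = -6732 - 99*sqrt(79)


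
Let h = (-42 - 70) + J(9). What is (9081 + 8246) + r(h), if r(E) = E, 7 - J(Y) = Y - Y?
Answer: 17222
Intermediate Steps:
J(Y) = 7 (J(Y) = 7 - (Y - Y) = 7 - 1*0 = 7 + 0 = 7)
h = -105 (h = (-42 - 70) + 7 = -112 + 7 = -105)
(9081 + 8246) + r(h) = (9081 + 8246) - 105 = 17327 - 105 = 17222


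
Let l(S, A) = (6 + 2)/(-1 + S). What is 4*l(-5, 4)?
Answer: -16/3 ≈ -5.3333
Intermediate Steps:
l(S, A) = 8/(-1 + S)
4*l(-5, 4) = 4*(8/(-1 - 5)) = 4*(8/(-6)) = 4*(8*(-⅙)) = 4*(-4/3) = -16/3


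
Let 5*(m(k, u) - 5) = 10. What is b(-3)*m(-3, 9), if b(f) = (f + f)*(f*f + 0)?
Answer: -378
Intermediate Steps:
m(k, u) = 7 (m(k, u) = 5 + (⅕)*10 = 5 + 2 = 7)
b(f) = 2*f³ (b(f) = (2*f)*(f² + 0) = (2*f)*f² = 2*f³)
b(-3)*m(-3, 9) = (2*(-3)³)*7 = (2*(-27))*7 = -54*7 = -378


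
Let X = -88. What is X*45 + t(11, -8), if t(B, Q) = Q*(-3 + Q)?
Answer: -3872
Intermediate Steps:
X*45 + t(11, -8) = -88*45 - 8*(-3 - 8) = -3960 - 8*(-11) = -3960 + 88 = -3872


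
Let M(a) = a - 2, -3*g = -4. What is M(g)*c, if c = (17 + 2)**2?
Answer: -722/3 ≈ -240.67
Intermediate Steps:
g = 4/3 (g = -1/3*(-4) = 4/3 ≈ 1.3333)
M(a) = -2 + a
c = 361 (c = 19**2 = 361)
M(g)*c = (-2 + 4/3)*361 = -2/3*361 = -722/3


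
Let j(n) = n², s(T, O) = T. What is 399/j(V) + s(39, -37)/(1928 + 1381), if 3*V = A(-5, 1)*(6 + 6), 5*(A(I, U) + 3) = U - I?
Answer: 3673091/476496 ≈ 7.7085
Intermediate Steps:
A(I, U) = -3 - I/5 + U/5 (A(I, U) = -3 + (U - I)/5 = -3 + (-I/5 + U/5) = -3 - I/5 + U/5)
V = -36/5 (V = ((-3 - ⅕*(-5) + (⅕)*1)*(6 + 6))/3 = ((-3 + 1 + ⅕)*12)/3 = (-9/5*12)/3 = (⅓)*(-108/5) = -36/5 ≈ -7.2000)
399/j(V) + s(39, -37)/(1928 + 1381) = 399/((-36/5)²) + 39/(1928 + 1381) = 399/(1296/25) + 39/3309 = 399*(25/1296) + 39*(1/3309) = 3325/432 + 13/1103 = 3673091/476496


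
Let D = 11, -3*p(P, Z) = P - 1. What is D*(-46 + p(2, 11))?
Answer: -1529/3 ≈ -509.67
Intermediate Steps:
p(P, Z) = ⅓ - P/3 (p(P, Z) = -(P - 1)/3 = -(-1 + P)/3 = ⅓ - P/3)
D*(-46 + p(2, 11)) = 11*(-46 + (⅓ - ⅓*2)) = 11*(-46 + (⅓ - ⅔)) = 11*(-46 - ⅓) = 11*(-139/3) = -1529/3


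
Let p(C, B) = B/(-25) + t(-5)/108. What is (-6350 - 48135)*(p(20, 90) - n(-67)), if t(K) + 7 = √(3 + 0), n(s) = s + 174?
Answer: 651193823/108 - 54485*√3/108 ≈ 6.0287e+6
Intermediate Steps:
n(s) = 174 + s
t(K) = -7 + √3 (t(K) = -7 + √(3 + 0) = -7 + √3)
p(C, B) = -7/108 - B/25 + √3/108 (p(C, B) = B/(-25) + (-7 + √3)/108 = B*(-1/25) + (-7 + √3)*(1/108) = -B/25 + (-7/108 + √3/108) = -7/108 - B/25 + √3/108)
(-6350 - 48135)*(p(20, 90) - n(-67)) = (-6350 - 48135)*((-7/108 - 1/25*90 + √3/108) - (174 - 67)) = -54485*((-7/108 - 18/5 + √3/108) - 1*107) = -54485*((-1979/540 + √3/108) - 107) = -54485*(-59759/540 + √3/108) = 651193823/108 - 54485*√3/108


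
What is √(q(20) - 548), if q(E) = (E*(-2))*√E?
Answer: 2*√(-137 - 20*√5) ≈ 26.961*I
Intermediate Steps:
q(E) = -2*E^(3/2) (q(E) = (-2*E)*√E = -2*E^(3/2))
√(q(20) - 548) = √(-80*√5 - 548) = √(-548 - 80*√5)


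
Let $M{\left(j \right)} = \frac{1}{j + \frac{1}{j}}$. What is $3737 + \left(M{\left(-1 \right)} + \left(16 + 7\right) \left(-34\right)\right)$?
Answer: $\frac{5909}{2} \approx 2954.5$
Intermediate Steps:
$3737 + \left(M{\left(-1 \right)} + \left(16 + 7\right) \left(-34\right)\right) = 3737 - \left(\frac{1}{1 + \left(-1\right)^{2}} - \left(16 + 7\right) \left(-34\right)\right) = 3737 - \left(782 + \frac{1}{1 + 1}\right) = 3737 - \frac{1565}{2} = \frac{5909}{2}$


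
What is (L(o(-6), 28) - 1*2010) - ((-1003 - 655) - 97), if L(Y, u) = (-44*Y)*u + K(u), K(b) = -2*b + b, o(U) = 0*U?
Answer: -283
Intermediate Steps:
o(U) = 0
K(b) = -b
L(Y, u) = -u - 44*Y*u (L(Y, u) = (-44*Y)*u - u = -44*Y*u - u = -u - 44*Y*u)
(L(o(-6), 28) - 1*2010) - ((-1003 - 655) - 97) = (28*(-1 - 44*0) - 1*2010) - ((-1003 - 655) - 97) = (28*(-1 + 0) - 2010) - (-1658 - 97) = (28*(-1) - 2010) - 1*(-1755) = (-28 - 2010) + 1755 = -2038 + 1755 = -283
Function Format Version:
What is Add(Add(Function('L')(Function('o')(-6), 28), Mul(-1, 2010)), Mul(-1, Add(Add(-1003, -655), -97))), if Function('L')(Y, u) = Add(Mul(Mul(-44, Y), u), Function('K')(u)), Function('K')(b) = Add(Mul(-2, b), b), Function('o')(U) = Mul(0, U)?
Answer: -283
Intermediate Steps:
Function('o')(U) = 0
Function('K')(b) = Mul(-1, b)
Function('L')(Y, u) = Add(Mul(-1, u), Mul(-44, Y, u)) (Function('L')(Y, u) = Add(Mul(Mul(-44, Y), u), Mul(-1, u)) = Add(Mul(-44, Y, u), Mul(-1, u)) = Add(Mul(-1, u), Mul(-44, Y, u)))
Add(Add(Function('L')(Function('o')(-6), 28), Mul(-1, 2010)), Mul(-1, Add(Add(-1003, -655), -97))) = Add(Add(Mul(28, Add(-1, Mul(-44, 0))), Mul(-1, 2010)), Mul(-1, Add(Add(-1003, -655), -97))) = Add(Add(Mul(28, Add(-1, 0)), -2010), Mul(-1, Add(-1658, -97))) = Add(Add(Mul(28, -1), -2010), Mul(-1, -1755)) = Add(Add(-28, -2010), 1755) = Add(-2038, 1755) = -283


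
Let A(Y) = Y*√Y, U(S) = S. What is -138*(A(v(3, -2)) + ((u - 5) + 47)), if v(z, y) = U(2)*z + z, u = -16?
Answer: -7314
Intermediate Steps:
v(z, y) = 3*z (v(z, y) = 2*z + z = 3*z)
A(Y) = Y^(3/2)
-138*(A(v(3, -2)) + ((u - 5) + 47)) = -138*((3*3)^(3/2) + ((-16 - 5) + 47)) = -138*(9^(3/2) + (-21 + 47)) = -138*(27 + 26) = -138*53 = -7314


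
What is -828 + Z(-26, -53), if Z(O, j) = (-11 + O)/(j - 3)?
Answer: -46331/56 ≈ -827.34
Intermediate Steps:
Z(O, j) = (-11 + O)/(-3 + j)
-828 + Z(-26, -53) = -828 + (-11 - 26)/(-3 - 53) = -828 - 37/(-56) = -828 - 1/56*(-37) = -828 + 37/56 = -46331/56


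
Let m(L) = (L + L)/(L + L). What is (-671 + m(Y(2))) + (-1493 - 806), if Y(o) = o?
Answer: -2969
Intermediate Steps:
m(L) = 1 (m(L) = (2*L)/((2*L)) = (2*L)*(1/(2*L)) = 1)
(-671 + m(Y(2))) + (-1493 - 806) = (-671 + 1) + (-1493 - 806) = -670 - 2299 = -2969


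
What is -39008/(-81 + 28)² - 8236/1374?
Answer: -723886/36411 ≈ -19.881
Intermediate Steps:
-39008/(-81 + 28)² - 8236/1374 = -39008/((-53)²) - 8236*1/1374 = -39008/2809 - 4118/687 = -39008*1/2809 - 4118/687 = -736/53 - 4118/687 = -723886/36411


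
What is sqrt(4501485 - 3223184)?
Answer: 19*sqrt(3541) ≈ 1130.6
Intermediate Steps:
sqrt(4501485 - 3223184) = sqrt(1278301) = 19*sqrt(3541)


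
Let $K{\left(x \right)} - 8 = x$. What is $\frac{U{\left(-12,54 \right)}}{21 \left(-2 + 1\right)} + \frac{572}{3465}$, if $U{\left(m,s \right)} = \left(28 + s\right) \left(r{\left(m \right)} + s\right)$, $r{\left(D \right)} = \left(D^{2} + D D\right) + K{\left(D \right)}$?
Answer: $- \frac{59384}{45} \approx -1319.6$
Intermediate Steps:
$K{\left(x \right)} = 8 + x$
$r{\left(D \right)} = 8 + D + 2 D^{2}$ ($r{\left(D \right)} = \left(D^{2} + D D\right) + \left(8 + D\right) = \left(D^{2} + D^{2}\right) + \left(8 + D\right) = 2 D^{2} + \left(8 + D\right) = 8 + D + 2 D^{2}$)
$U{\left(m,s \right)} = \left(28 + s\right) \left(8 + m + s + 2 m^{2}\right)$ ($U{\left(m,s \right)} = \left(28 + s\right) \left(\left(8 + m + 2 m^{2}\right) + s\right) = \left(28 + s\right) \left(8 + m + s + 2 m^{2}\right)$)
$\frac{U{\left(-12,54 \right)}}{21 \left(-2 + 1\right)} + \frac{572}{3465} = \frac{224 + 54^{2} + 28 \left(-12\right) + 28 \cdot 54 + 56 \left(-12\right)^{2} + 54 \left(8 - 12 + 2 \left(-12\right)^{2}\right)}{21 \left(-2 + 1\right)} + \frac{572}{3465} = \frac{224 + 2916 - 336 + 1512 + 56 \cdot 144 + 54 \left(8 - 12 + 2 \cdot 144\right)}{21 \left(-1\right)} + 572 \cdot \frac{1}{3465} = \frac{224 + 2916 - 336 + 1512 + 8064 + 54 \left(8 - 12 + 288\right)}{-21} + \frac{52}{315} = \left(224 + 2916 - 336 + 1512 + 8064 + 54 \cdot 284\right) \left(- \frac{1}{21}\right) + \frac{52}{315} = \left(224 + 2916 - 336 + 1512 + 8064 + 15336\right) \left(- \frac{1}{21}\right) + \frac{52}{315} = 27716 \left(- \frac{1}{21}\right) + \frac{52}{315} = - \frac{27716}{21} + \frac{52}{315} = - \frac{59384}{45}$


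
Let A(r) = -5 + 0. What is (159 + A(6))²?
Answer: 23716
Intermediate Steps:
A(r) = -5
(159 + A(6))² = (159 - 5)² = 154² = 23716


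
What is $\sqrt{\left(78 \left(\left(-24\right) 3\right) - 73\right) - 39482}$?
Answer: $3 i \sqrt{5019} \approx 212.53 i$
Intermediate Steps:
$\sqrt{\left(78 \left(\left(-24\right) 3\right) - 73\right) - 39482} = \sqrt{\left(78 \left(-72\right) - 73\right) - 39482} = \sqrt{\left(-5616 - 73\right) - 39482} = \sqrt{-5689 - 39482} = \sqrt{-45171} = 3 i \sqrt{5019}$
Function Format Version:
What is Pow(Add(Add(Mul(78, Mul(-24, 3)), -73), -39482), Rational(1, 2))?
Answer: Mul(3, I, Pow(5019, Rational(1, 2))) ≈ Mul(212.53, I)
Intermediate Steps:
Pow(Add(Add(Mul(78, Mul(-24, 3)), -73), -39482), Rational(1, 2)) = Pow(Add(Add(Mul(78, -72), -73), -39482), Rational(1, 2)) = Pow(Add(Add(-5616, -73), -39482), Rational(1, 2)) = Pow(Add(-5689, -39482), Rational(1, 2)) = Pow(-45171, Rational(1, 2)) = Mul(3, I, Pow(5019, Rational(1, 2)))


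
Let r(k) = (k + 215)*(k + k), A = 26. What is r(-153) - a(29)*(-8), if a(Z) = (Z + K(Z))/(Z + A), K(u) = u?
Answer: -1042996/55 ≈ -18964.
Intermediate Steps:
a(Z) = 2*Z/(26 + Z) (a(Z) = (Z + Z)/(Z + 26) = (2*Z)/(26 + Z) = 2*Z/(26 + Z))
r(k) = 2*k*(215 + k) (r(k) = (215 + k)*(2*k) = 2*k*(215 + k))
r(-153) - a(29)*(-8) = 2*(-153)*(215 - 153) - 2*29/(26 + 29)*(-8) = 2*(-153)*62 - 2*29/55*(-8) = -18972 - 2*29*(1/55)*(-8) = -18972 - 58*(-8)/55 = -18972 - 1*(-464/55) = -18972 + 464/55 = -1042996/55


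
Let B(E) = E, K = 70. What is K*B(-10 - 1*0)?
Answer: -700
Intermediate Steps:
K*B(-10 - 1*0) = 70*(-10 - 1*0) = 70*(-10 + 0) = 70*(-10) = -700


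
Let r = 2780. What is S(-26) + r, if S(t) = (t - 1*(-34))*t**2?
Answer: 8188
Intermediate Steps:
S(t) = t**2*(34 + t) (S(t) = (t + 34)*t**2 = (34 + t)*t**2 = t**2*(34 + t))
S(-26) + r = (-26)**2*(34 - 26) + 2780 = 676*8 + 2780 = 5408 + 2780 = 8188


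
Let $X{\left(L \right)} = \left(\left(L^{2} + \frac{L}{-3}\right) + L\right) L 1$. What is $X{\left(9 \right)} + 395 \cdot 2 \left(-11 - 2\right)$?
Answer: $-9487$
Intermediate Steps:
$X{\left(L \right)} = L \left(L^{2} + \frac{2 L}{3}\right)$ ($X{\left(L \right)} = \left(\left(L^{2} - \frac{L}{3}\right) + L\right) L 1 = \left(L^{2} + \frac{2 L}{3}\right) L 1 = L \left(L^{2} + \frac{2 L}{3}\right) 1 = L \left(L^{2} + \frac{2 L}{3}\right)$)
$X{\left(9 \right)} + 395 \cdot 2 \left(-11 - 2\right) = 9^{2} \left(\frac{2}{3} + 9\right) + 395 \cdot 2 \left(-11 - 2\right) = 81 \cdot \frac{29}{3} + 395 \cdot 2 \left(-13\right) = 783 + 395 \left(-26\right) = 783 - 10270 = -9487$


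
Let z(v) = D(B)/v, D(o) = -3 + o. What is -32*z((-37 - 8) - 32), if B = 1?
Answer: -64/77 ≈ -0.83117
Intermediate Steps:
z(v) = -2/v (z(v) = (-3 + 1)/v = -2/v)
-32*z((-37 - 8) - 32) = -(-64)/((-37 - 8) - 32) = -(-64)/(-45 - 32) = -(-64)/(-77) = -(-64)*(-1)/77 = -32*2/77 = -64/77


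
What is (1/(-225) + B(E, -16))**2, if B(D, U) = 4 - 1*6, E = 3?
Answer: 203401/50625 ≈ 4.0178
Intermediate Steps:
B(D, U) = -2 (B(D, U) = 4 - 6 = -2)
(1/(-225) + B(E, -16))**2 = (1/(-225) - 2)**2 = (-1/225 - 2)**2 = (-451/225)**2 = 203401/50625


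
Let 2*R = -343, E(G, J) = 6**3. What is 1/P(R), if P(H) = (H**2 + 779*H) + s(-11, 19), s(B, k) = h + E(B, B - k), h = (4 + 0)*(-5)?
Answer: -4/415961 ≈ -9.6163e-6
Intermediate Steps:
E(G, J) = 216
h = -20 (h = 4*(-5) = -20)
s(B, k) = 196 (s(B, k) = -20 + 216 = 196)
R = -343/2 (R = (1/2)*(-343) = -343/2 ≈ -171.50)
P(H) = 196 + H**2 + 779*H (P(H) = (H**2 + 779*H) + 196 = 196 + H**2 + 779*H)
1/P(R) = 1/(196 + (-343/2)**2 + 779*(-343/2)) = 1/(196 + 117649/4 - 267197/2) = 1/(-415961/4) = -4/415961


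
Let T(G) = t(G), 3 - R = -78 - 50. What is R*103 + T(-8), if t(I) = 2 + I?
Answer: 13487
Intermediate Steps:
R = 131 (R = 3 - (-78 - 50) = 3 - 1*(-128) = 3 + 128 = 131)
T(G) = 2 + G
R*103 + T(-8) = 131*103 + (2 - 8) = 13493 - 6 = 13487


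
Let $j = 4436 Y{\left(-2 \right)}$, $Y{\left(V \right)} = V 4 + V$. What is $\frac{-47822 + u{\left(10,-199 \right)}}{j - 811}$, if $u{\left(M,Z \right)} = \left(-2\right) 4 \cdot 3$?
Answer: $\frac{47846}{45171} \approx 1.0592$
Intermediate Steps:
$Y{\left(V \right)} = 5 V$ ($Y{\left(V \right)} = 4 V + V = 5 V$)
$j = -44360$ ($j = 4436 \cdot 5 \left(-2\right) = 4436 \left(-10\right) = -44360$)
$u{\left(M,Z \right)} = -24$ ($u{\left(M,Z \right)} = \left(-8\right) 3 = -24$)
$\frac{-47822 + u{\left(10,-199 \right)}}{j - 811} = \frac{-47822 - 24}{-44360 - 811} = - \frac{47846}{-45171} = \left(-47846\right) \left(- \frac{1}{45171}\right) = \frac{47846}{45171}$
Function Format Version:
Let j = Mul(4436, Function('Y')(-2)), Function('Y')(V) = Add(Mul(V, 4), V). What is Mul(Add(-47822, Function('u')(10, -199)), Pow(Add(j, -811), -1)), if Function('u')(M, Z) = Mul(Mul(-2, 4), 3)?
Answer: Rational(47846, 45171) ≈ 1.0592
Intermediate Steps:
Function('Y')(V) = Mul(5, V) (Function('Y')(V) = Add(Mul(4, V), V) = Mul(5, V))
j = -44360 (j = Mul(4436, Mul(5, -2)) = Mul(4436, -10) = -44360)
Function('u')(M, Z) = -24 (Function('u')(M, Z) = Mul(-8, 3) = -24)
Mul(Add(-47822, Function('u')(10, -199)), Pow(Add(j, -811), -1)) = Mul(Add(-47822, -24), Pow(Add(-44360, -811), -1)) = Mul(-47846, Pow(-45171, -1)) = Mul(-47846, Rational(-1, 45171)) = Rational(47846, 45171)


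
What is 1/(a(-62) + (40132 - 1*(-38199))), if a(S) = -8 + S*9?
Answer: 1/77765 ≈ 1.2859e-5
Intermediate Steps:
a(S) = -8 + 9*S
1/(a(-62) + (40132 - 1*(-38199))) = 1/((-8 + 9*(-62)) + (40132 - 1*(-38199))) = 1/((-8 - 558) + (40132 + 38199)) = 1/(-566 + 78331) = 1/77765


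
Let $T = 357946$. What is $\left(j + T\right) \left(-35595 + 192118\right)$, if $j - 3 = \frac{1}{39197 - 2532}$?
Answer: $\frac{2054239170060978}{36665} \approx 5.6027 \cdot 10^{10}$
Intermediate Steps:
$j = \frac{109996}{36665}$ ($j = 3 + \frac{1}{39197 - 2532} = 3 + \frac{1}{36665} = \frac{109996}{36665} \approx 3.0$)
$\left(j + T\right) \left(-35595 + 192118\right) = \left(\frac{109996}{36665} + 357946\right) \left(-35595 + 192118\right) = \frac{13124200086}{36665} \cdot 156523 = \frac{2054239170060978}{36665}$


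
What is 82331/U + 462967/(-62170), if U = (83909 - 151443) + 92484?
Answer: -321625419/77557075 ≈ -4.1469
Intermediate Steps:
U = 24950 (U = -67534 + 92484 = 24950)
82331/U + 462967/(-62170) = 82331/24950 + 462967/(-62170) = 82331*(1/24950) + 462967*(-1/62170) = 82331/24950 - 462967/62170 = -321625419/77557075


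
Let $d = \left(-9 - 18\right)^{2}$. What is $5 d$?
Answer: $3645$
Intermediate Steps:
$d = 729$ ($d = \left(-27\right)^{2} = 729$)
$5 d = 5 \cdot 729 = 3645$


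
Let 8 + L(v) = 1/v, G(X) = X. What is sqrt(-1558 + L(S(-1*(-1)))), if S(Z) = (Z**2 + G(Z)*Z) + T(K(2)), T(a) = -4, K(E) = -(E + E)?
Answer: I*sqrt(6266)/2 ≈ 39.579*I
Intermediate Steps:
K(E) = -2*E
S(Z) = -4 + 2*Z**2 (S(Z) = (Z**2 + Z*Z) - 4 = (Z**2 + Z**2) - 4 = 2*Z**2 - 4 = -4 + 2*Z**2)
L(v) = -8 + 1/v
sqrt(-1558 + L(S(-1*(-1)))) = sqrt(-1558 + (-8 + 1/(-4 + 2*(-1*(-1))**2))) = sqrt(-1558 + (-8 + 1/(-4 + 2*1**2))) = sqrt(-1558 + (-8 + 1/(-4 + 2*1))) = sqrt(-1558 + (-8 + 1/(-4 + 2))) = sqrt(-1558 + (-8 + 1/(-2))) = sqrt(-1558 + (-8 - 1/2)) = sqrt(-1558 - 17/2) = sqrt(-3133/2) = I*sqrt(6266)/2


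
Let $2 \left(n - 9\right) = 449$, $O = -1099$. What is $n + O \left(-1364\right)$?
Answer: $\frac{2998539}{2} \approx 1.4993 \cdot 10^{6}$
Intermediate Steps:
$n = \frac{467}{2}$ ($n = 9 + \frac{1}{2} \cdot 449 = 9 + \frac{449}{2} = \frac{467}{2} \approx 233.5$)
$n + O \left(-1364\right) = \frac{467}{2} - -1499036 = \frac{467}{2} + 1499036 = \frac{2998539}{2}$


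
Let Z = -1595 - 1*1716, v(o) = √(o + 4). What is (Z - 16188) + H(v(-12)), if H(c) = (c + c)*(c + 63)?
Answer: -19515 + 252*I*√2 ≈ -19515.0 + 356.38*I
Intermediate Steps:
v(o) = √(4 + o)
Z = -3311 (Z = -1595 - 1716 = -3311)
H(c) = 2*c*(63 + c) (H(c) = (2*c)*(63 + c) = 2*c*(63 + c))
(Z - 16188) + H(v(-12)) = (-3311 - 16188) + 2*√(4 - 12)*(63 + √(4 - 12)) = -19499 + 2*√(-8)*(63 + √(-8)) = -19499 + 2*(2*I*√2)*(63 + 2*I*√2) = -19499 + 4*I*√2*(63 + 2*I*√2)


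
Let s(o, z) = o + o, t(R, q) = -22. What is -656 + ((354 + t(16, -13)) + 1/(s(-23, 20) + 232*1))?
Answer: -60263/186 ≈ -323.99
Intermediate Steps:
s(o, z) = 2*o
-656 + ((354 + t(16, -13)) + 1/(s(-23, 20) + 232*1)) = -656 + ((354 - 22) + 1/(2*(-23) + 232*1)) = -656 + (332 + 1/(-46 + 232)) = -656 + (332 + 1/186) = -656 + 61753/186 = -60263/186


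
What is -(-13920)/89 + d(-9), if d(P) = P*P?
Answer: 21129/89 ≈ 237.40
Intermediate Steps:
d(P) = P²
-(-13920)/89 + d(-9) = -(-13920)/89 + (-9)² = -(-13920)/89 + 81 = -145*(-96/89) + 81 = 13920/89 + 81 = 21129/89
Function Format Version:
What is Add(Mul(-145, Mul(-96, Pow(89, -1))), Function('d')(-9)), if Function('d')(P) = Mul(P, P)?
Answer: Rational(21129, 89) ≈ 237.40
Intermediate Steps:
Function('d')(P) = Pow(P, 2)
Add(Mul(-145, Mul(-96, Pow(89, -1))), Function('d')(-9)) = Add(Mul(-145, Mul(-96, Pow(89, -1))), Pow(-9, 2)) = Add(Mul(-145, Mul(-96, Rational(1, 89))), 81) = Add(Mul(-145, Rational(-96, 89)), 81) = Add(Rational(13920, 89), 81) = Rational(21129, 89)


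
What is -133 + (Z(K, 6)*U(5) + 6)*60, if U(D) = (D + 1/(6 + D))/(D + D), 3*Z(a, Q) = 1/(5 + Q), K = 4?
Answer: 27579/121 ≈ 227.93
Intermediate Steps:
Z(a, Q) = 1/(3*(5 + Q))
U(D) = (D + 1/(6 + D))/(2*D) (U(D) = (D + 1/(6 + D))/((2*D)) = (D + 1/(6 + D))*(1/(2*D)) = (D + 1/(6 + D))/(2*D))
-133 + (Z(K, 6)*U(5) + 6)*60 = -133 + ((1/(3*(5 + 6)))*((½)*(1 + 5² + 6*5)/(5*(6 + 5))) + 6)*60 = -133 + (((⅓)/11)*((½)*(⅕)*(1 + 25 + 30)/11) + 6)*60 = -133 + (((⅓)*(1/11))*((½)*(⅕)*(1/11)*56) + 6)*60 = -133 + ((1/33)*(28/55) + 6)*60 = -133 + (28/1815 + 6)*60 = -133 + (10918/1815)*60 = -133 + 43672/121 = 27579/121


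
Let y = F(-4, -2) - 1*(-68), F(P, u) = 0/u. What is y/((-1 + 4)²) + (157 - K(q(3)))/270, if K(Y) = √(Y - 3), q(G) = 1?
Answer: 2197/270 - I*√2/270 ≈ 8.137 - 0.0052378*I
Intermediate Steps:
K(Y) = √(-3 + Y)
F(P, u) = 0
y = 68 (y = 0 - 1*(-68) = 0 + 68 = 68)
y/((-1 + 4)²) + (157 - K(q(3)))/270 = 68/((-1 + 4)²) + (157 - √(-3 + 1))/270 = 68/(3²) + (157 - √(-2))*(1/270) = 68/9 + (157 - I*√2)*(1/270) = 68*(⅑) + (157 - I*√2)*(1/270) = 68/9 + (157/270 - I*√2/270) = 2197/270 - I*√2/270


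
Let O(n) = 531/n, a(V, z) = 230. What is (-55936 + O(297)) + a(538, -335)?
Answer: -1838239/33 ≈ -55704.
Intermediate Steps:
(-55936 + O(297)) + a(538, -335) = (-55936 + 531/297) + 230 = (-55936 + 531*(1/297)) + 230 = (-55936 + 59/33) + 230 = -1845829/33 + 230 = -1838239/33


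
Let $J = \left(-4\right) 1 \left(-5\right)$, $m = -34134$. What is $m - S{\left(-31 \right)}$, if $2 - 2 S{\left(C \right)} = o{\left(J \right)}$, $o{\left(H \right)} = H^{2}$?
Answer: $-33935$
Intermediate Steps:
$J = 20$ ($J = \left(-4\right) \left(-5\right) = 20$)
$S{\left(C \right)} = -199$ ($S{\left(C \right)} = 1 - \frac{20^{2}}{2} = 1 - 200 = -199$)
$m - S{\left(-31 \right)} = -34134 - -199 = -34134 + 199 = -33935$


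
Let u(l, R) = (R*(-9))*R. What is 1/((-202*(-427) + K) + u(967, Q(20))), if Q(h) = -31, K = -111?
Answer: 1/77494 ≈ 1.2904e-5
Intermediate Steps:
u(l, R) = -9*R² (u(l, R) = (-9*R)*R = -9*R²)
1/((-202*(-427) + K) + u(967, Q(20))) = 1/((-202*(-427) - 111) - 9*(-31)²) = 1/((86254 - 111) - 9*961) = 1/(86143 - 8649) = 1/77494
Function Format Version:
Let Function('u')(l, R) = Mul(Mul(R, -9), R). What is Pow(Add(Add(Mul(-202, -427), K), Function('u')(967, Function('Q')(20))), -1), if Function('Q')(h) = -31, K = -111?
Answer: Rational(1, 77494) ≈ 1.2904e-5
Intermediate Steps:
Function('u')(l, R) = Mul(-9, Pow(R, 2)) (Function('u')(l, R) = Mul(Mul(-9, R), R) = Mul(-9, Pow(R, 2)))
Pow(Add(Add(Mul(-202, -427), K), Function('u')(967, Function('Q')(20))), -1) = Pow(Add(Add(Mul(-202, -427), -111), Mul(-9, Pow(-31, 2))), -1) = Pow(Add(Add(86254, -111), Mul(-9, 961)), -1) = Pow(Add(86143, -8649), -1) = Pow(77494, -1) = Rational(1, 77494)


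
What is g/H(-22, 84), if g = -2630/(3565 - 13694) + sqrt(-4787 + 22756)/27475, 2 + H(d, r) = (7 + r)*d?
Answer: -1315/10149258 - sqrt(17969)/55059900 ≈ -0.00013200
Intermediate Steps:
H(d, r) = -2 + d*(7 + r) (H(d, r) = -2 + (7 + r)*d = -2 + d*(7 + r))
g = 2630/10129 + sqrt(17969)/27475 (g = -2630/(-10129) + sqrt(17969)*(1/27475) = -2630*(-1/10129) + sqrt(17969)/27475 = 2630/10129 + sqrt(17969)/27475 ≈ 0.26453)
g/H(-22, 84) = (2630/10129 + sqrt(17969)/27475)/(-2 + 7*(-22) - 22*84) = (2630/10129 + sqrt(17969)/27475)/(-2 - 154 - 1848) = (2630/10129 + sqrt(17969)/27475)/(-2004) = (2630/10129 + sqrt(17969)/27475)*(-1/2004) = -1315/10149258 - sqrt(17969)/55059900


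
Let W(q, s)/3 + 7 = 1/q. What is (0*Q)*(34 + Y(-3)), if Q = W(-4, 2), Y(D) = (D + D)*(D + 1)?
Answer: 0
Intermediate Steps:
Y(D) = 2*D*(1 + D) (Y(D) = (2*D)*(1 + D) = 2*D*(1 + D))
W(q, s) = -21 + 3/q (W(q, s) = -21 + 3*(1/q) = -21 + 3/q)
Q = -87/4 (Q = -21 + 3/(-4) = -21 + 3*(-1/4) = -21 - 3/4 = -87/4 ≈ -21.750)
(0*Q)*(34 + Y(-3)) = (0*(-87/4))*(34 + 2*(-3)*(1 - 3)) = 0*(34 + 2*(-3)*(-2)) = 0*(34 + 12) = 0*46 = 0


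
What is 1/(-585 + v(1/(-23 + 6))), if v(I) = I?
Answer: -17/9946 ≈ -0.0017092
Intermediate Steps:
1/(-585 + v(1/(-23 + 6))) = 1/(-585 + 1/(-23 + 6)) = 1/(-585 + 1/(-17)) = 1/(-585 - 1/17) = 1/(-9946/17) = -17/9946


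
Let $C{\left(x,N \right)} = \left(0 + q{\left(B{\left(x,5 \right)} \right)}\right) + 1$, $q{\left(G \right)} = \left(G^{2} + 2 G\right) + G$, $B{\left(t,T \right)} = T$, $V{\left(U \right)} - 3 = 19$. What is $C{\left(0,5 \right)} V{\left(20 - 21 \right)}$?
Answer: $902$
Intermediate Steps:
$V{\left(U \right)} = 22$ ($V{\left(U \right)} = 3 + 19 = 22$)
$q{\left(G \right)} = G^{2} + 3 G$
$C{\left(x,N \right)} = 41$ ($C{\left(x,N \right)} = \left(0 + 5 \left(3 + 5\right)\right) + 1 = \left(0 + 5 \cdot 8\right) + 1 = \left(0 + 40\right) + 1 = 40 + 1 = 41$)
$C{\left(0,5 \right)} V{\left(20 - 21 \right)} = 41 \cdot 22 = 902$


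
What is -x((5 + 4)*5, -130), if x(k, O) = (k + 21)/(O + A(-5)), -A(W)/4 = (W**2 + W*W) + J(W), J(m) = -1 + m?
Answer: 11/51 ≈ 0.21569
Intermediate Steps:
A(W) = 4 - 8*W**2 - 4*W (A(W) = -4*((W**2 + W*W) + (-1 + W)) = -4*((W**2 + W**2) + (-1 + W)) = -4*(2*W**2 + (-1 + W)) = -4*(-1 + W + 2*W**2) = 4 - 8*W**2 - 4*W)
x(k, O) = (21 + k)/(-176 + O) (x(k, O) = (k + 21)/(O + (4 - 8*(-5)**2 - 4*(-5))) = (21 + k)/(O + (4 - 8*25 + 20)) = (21 + k)/(O + (4 - 200 + 20)) = (21 + k)/(O - 176) = (21 + k)/(-176 + O))
-x((5 + 4)*5, -130) = -(21 + (5 + 4)*5)/(-176 - 130) = -(21 + 9*5)/(-306) = -(-1)*(21 + 45)/306 = -(-1)*66/306 = -1*(-11/51) = 11/51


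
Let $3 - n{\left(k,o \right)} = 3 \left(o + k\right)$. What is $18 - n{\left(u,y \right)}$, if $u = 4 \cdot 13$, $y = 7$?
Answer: $192$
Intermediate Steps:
$u = 52$
$n{\left(k,o \right)} = 3 - 3 k - 3 o$ ($n{\left(k,o \right)} = 3 - 3 \left(o + k\right) = 3 - 3 \left(k + o\right) = 3 - \left(3 k + 3 o\right) = 3 - 3 k - 3 o$)
$18 - n{\left(u,y \right)} = 18 - \left(3 - 156 - 21\right) = 18 - -174 = 18 + 174 = 192$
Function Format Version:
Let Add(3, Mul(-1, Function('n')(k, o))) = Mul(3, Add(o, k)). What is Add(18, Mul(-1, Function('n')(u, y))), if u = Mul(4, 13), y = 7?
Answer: 192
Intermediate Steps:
u = 52
Function('n')(k, o) = Add(3, Mul(-3, k), Mul(-3, o)) (Function('n')(k, o) = Add(3, Mul(-1, Mul(3, Add(o, k)))) = Add(3, Mul(-1, Mul(3, Add(k, o)))) = Add(3, Mul(-1, Add(Mul(3, k), Mul(3, o)))) = Add(3, Add(Mul(-3, k), Mul(-3, o))) = Add(3, Mul(-3, k), Mul(-3, o)))
Add(18, Mul(-1, Function('n')(u, y))) = Add(18, Mul(-1, Add(3, Mul(-3, 52), Mul(-3, 7)))) = Add(18, Mul(-1, Add(3, -156, -21))) = Add(18, Mul(-1, -174)) = Add(18, 174) = 192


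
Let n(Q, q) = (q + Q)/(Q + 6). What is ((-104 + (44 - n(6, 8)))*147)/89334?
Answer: -2569/25524 ≈ -0.10065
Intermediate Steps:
n(Q, q) = (Q + q)/(6 + Q)
((-104 + (44 - n(6, 8)))*147)/89334 = ((-104 + (44 - (6 + 8)/(6 + 6)))*147)/89334 = ((-104 + (44 - 14/12))*147)*(1/89334) = ((-104 + (44 - 1*7/6))*147)*(1/89334) = ((-104 + (44 - 7/6))*147)*(1/89334) = ((-104 + 257/6)*147)*(1/89334) = -367/6*147*(1/89334) = -17983/2*1/89334 = -2569/25524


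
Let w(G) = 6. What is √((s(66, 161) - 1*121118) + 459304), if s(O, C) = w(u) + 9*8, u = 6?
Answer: 2*√84566 ≈ 581.60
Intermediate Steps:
s(O, C) = 78 (s(O, C) = 6 + 9*8 = 6 + 72 = 78)
√((s(66, 161) - 1*121118) + 459304) = √((78 - 1*121118) + 459304) = √((78 - 121118) + 459304) = √(-121040 + 459304) = √338264 = 2*√84566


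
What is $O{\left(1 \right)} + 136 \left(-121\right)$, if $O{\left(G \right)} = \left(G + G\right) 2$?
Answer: $-16452$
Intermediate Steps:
$O{\left(G \right)} = 4 G$ ($O{\left(G \right)} = 2 G 2 = 4 G$)
$O{\left(1 \right)} + 136 \left(-121\right) = 4 \cdot 1 + 136 \left(-121\right) = 4 - 16456 = -16452$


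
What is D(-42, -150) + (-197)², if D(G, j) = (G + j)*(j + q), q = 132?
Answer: 42265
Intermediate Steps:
D(G, j) = (132 + j)*(G + j) (D(G, j) = (G + j)*(j + 132) = (G + j)*(132 + j) = (132 + j)*(G + j))
D(-42, -150) + (-197)² = ((-150)² + 132*(-42) + 132*(-150) - 42*(-150)) + (-197)² = (22500 - 5544 - 19800 + 6300) + 38809 = 3456 + 38809 = 42265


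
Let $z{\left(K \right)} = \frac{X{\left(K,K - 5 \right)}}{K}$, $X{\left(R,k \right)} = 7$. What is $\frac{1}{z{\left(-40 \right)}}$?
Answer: $- \frac{40}{7} \approx -5.7143$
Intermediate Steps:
$z{\left(K \right)} = \frac{7}{K}$
$\frac{1}{z{\left(-40 \right)}} = \frac{1}{7 \frac{1}{-40}} = \frac{1}{7 \left(- \frac{1}{40}\right)} = \frac{1}{- \frac{7}{40}} = - \frac{40}{7}$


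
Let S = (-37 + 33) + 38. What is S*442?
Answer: 15028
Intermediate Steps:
S = 34 (S = -4 + 38 = 34)
S*442 = 34*442 = 15028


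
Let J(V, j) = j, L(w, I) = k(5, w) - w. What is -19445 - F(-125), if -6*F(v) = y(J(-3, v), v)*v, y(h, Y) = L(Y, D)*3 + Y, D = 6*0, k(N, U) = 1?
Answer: -148295/6 ≈ -24716.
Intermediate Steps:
D = 0
L(w, I) = 1 - w
y(h, Y) = 3 - 2*Y (y(h, Y) = (1 - Y)*3 + Y = (3 - 3*Y) + Y = 3 - 2*Y)
F(v) = -v*(3 - 2*v)/6 (F(v) = -(3 - 2*v)*v/6 = -v*(3 - 2*v)/6)
-19445 - F(-125) = -19445 - (-125)*(-3 + 2*(-125))/6 = -19445 - (-125)*(-3 - 250)/6 = -19445 - (-125)*(-253)/6 = -19445 - 1*31625/6 = -19445 - 31625/6 = -148295/6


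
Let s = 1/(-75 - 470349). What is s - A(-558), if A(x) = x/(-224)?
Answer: -16406051/6585936 ≈ -2.4911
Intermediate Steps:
A(x) = -x/224 (A(x) = x*(-1/224) = -x/224)
s = -1/470424 (s = 1/(-470424) = -1/470424 ≈ -2.1257e-6)
s - A(-558) = -1/470424 - (-1)*(-558)/224 = -1/470424 - 1*279/112 = -1/470424 - 279/112 = -16406051/6585936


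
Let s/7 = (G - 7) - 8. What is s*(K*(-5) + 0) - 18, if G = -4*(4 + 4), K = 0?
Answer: -18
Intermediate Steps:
G = -32 (G = -4*8 = -32)
s = -329 (s = 7*((-32 - 7) - 8) = 7*(-39 - 8) = 7*(-47) = -329)
s*(K*(-5) + 0) - 18 = -329*(0*(-5) + 0) - 18 = -329*(0 + 0) - 18 = -329*0 - 18 = 0 - 18 = -18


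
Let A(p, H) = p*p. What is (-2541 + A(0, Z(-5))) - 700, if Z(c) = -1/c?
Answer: -3241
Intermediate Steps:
A(p, H) = p²
(-2541 + A(0, Z(-5))) - 700 = (-2541 + 0²) - 700 = (-2541 + 0) - 700 = -2541 - 700 = -3241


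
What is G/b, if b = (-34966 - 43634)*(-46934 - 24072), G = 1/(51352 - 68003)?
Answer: -1/92930423211600 ≈ -1.0761e-14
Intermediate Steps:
G = -1/16651 (G = 1/(-16651) = -1/16651 ≈ -6.0056e-5)
b = 5581071600 (b = -78600*(-71006) = 5581071600)
G/b = -1/16651/5581071600 = -1/16651*1/5581071600 = -1/92930423211600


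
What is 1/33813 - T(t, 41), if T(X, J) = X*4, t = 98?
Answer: -13254695/33813 ≈ -392.00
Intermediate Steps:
T(X, J) = 4*X
1/33813 - T(t, 41) = 1/33813 - 4*98 = 1/33813 - 1*392 = 1/33813 - 392 = -13254695/33813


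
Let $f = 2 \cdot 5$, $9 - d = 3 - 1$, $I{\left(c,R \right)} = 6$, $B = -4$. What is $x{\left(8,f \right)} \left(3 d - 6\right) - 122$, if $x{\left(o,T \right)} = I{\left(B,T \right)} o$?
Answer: $598$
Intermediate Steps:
$d = 7$ ($d = 9 - \left(3 - 1\right) = 9 - 2 = 7$)
$f = 10$
$x{\left(o,T \right)} = 6 o$
$x{\left(8,f \right)} \left(3 d - 6\right) - 122 = 6 \cdot 8 \left(3 \cdot 7 - 6\right) - 122 = 48 \left(21 - 6\right) - 122 = 48 \cdot 15 - 122 = 720 - 122 = 598$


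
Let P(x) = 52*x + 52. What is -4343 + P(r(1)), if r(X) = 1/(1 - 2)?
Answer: -4343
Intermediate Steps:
r(X) = -1 (r(X) = 1/(-1) = -1)
P(x) = 52 + 52*x
-4343 + P(r(1)) = -4343 + (52 + 52*(-1)) = -4343 + (52 - 52) = -4343 + 0 = -4343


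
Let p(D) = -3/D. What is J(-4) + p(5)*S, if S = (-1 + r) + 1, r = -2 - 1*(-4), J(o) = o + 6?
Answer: ⅘ ≈ 0.80000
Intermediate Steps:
J(o) = 6 + o
r = 2 (r = -2 + 4 = 2)
S = 2 (S = (-1 + 2) + 1 = 1 + 1 = 2)
J(-4) + p(5)*S = (6 - 4) - 3/5*2 = 2 - 3*⅕*2 = 2 - ⅗*2 = 2 - 6/5 = ⅘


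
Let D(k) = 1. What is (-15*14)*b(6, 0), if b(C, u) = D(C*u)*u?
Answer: 0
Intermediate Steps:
b(C, u) = u (b(C, u) = 1*u = u)
(-15*14)*b(6, 0) = -15*14*0 = -210*0 = 0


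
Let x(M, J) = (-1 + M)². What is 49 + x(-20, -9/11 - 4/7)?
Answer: 490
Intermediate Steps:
49 + x(-20, -9/11 - 4/7) = 49 + (-1 - 20)² = 49 + (-21)² = 49 + 441 = 490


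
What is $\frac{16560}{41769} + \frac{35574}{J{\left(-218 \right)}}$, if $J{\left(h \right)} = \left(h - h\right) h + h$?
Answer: $- \frac{82348907}{505869} \approx -162.79$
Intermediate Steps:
$J{\left(h \right)} = h$ ($J{\left(h \right)} = 0 h + h = 0 + h = h$)
$\frac{16560}{41769} + \frac{35574}{J{\left(-218 \right)}} = \frac{16560}{41769} + \frac{35574}{-218} = 16560 \cdot \frac{1}{41769} + 35574 \left(- \frac{1}{218}\right) = \frac{1840}{4641} - \frac{17787}{109} = - \frac{82348907}{505869}$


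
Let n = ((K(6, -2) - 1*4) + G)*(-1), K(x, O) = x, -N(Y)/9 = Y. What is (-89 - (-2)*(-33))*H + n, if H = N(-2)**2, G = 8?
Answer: -50230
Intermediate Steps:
N(Y) = -9*Y
n = -10 (n = ((6 - 1*4) + 8)*(-1) = ((6 - 4) + 8)*(-1) = (2 + 8)*(-1) = 10*(-1) = -10)
H = 324 (H = (-9*(-2))**2 = 18**2 = 324)
(-89 - (-2)*(-33))*H + n = (-89 - (-2)*(-33))*324 - 10 = (-89 - 1*66)*324 - 10 = (-89 - 66)*324 - 10 = -155*324 - 10 = -50220 - 10 = -50230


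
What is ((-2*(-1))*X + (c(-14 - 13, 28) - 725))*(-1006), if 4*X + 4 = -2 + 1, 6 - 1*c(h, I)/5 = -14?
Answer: 631265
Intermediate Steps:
c(h, I) = 100 (c(h, I) = 30 - 5*(-14) = 30 + 70 = 100)
X = -5/4 (X = -1 + (-2 + 1)/4 = -1 + (¼)*(-1) = -1 - ¼ = -5/4 ≈ -1.2500)
((-2*(-1))*X + (c(-14 - 13, 28) - 725))*(-1006) = (-2*(-1)*(-5/4) + (100 - 725))*(-1006) = (2*(-5/4) - 625)*(-1006) = (-5/2 - 625)*(-1006) = -1255/2*(-1006) = 631265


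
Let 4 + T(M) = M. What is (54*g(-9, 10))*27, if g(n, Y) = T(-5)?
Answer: -13122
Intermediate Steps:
T(M) = -4 + M
g(n, Y) = -9 (g(n, Y) = -4 - 5 = -9)
(54*g(-9, 10))*27 = (54*(-9))*27 = -486*27 = -13122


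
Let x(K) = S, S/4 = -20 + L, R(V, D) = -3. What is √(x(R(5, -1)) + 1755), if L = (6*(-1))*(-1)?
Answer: √1699 ≈ 41.219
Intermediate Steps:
L = 6 (L = -6*(-1) = 6)
S = -56 (S = 4*(-20 + 6) = 4*(-14) = -56)
x(K) = -56
√(x(R(5, -1)) + 1755) = √(-56 + 1755) = √1699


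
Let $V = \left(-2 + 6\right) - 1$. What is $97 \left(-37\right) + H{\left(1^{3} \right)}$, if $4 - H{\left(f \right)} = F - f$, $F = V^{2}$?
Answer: $-3593$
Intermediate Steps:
$V = 3$ ($V = 4 - 1 = 3$)
$F = 9$ ($F = 3^{2} = 9$)
$H{\left(f \right)} = -5 + f$ ($H{\left(f \right)} = 4 - \left(9 - f\right) = 4 + \left(-9 + f\right) = -5 + f$)
$97 \left(-37\right) + H{\left(1^{3} \right)} = 97 \left(-37\right) - \left(5 - 1^{3}\right) = -3589 + \left(-5 + 1\right) = -3589 - 4 = -3593$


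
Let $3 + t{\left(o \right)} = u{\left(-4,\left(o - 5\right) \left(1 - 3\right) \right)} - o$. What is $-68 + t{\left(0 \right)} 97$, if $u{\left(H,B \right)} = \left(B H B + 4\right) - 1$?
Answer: $-38868$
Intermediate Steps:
$u{\left(H,B \right)} = 3 + H B^{2}$ ($u{\left(H,B \right)} = \left(H B^{2} + 4\right) - 1 = \left(4 + H B^{2}\right) - 1 = 3 + H B^{2}$)
$t{\left(o \right)} = - o - 4 \left(10 - 2 o\right)^{2}$ ($t{\left(o \right)} = -3 - \left(-3 + o + 4 \left(1 - 3\right)^{2} \left(o - 5\right)^{2}\right) = -3 - \left(-3 + o + 4 \cdot 4 \left(-5 + o\right)^{2}\right) = -3 - \left(-3 + o + 4 \left(10 - 2 o\right)^{2}\right) = - o - 4 \left(10 - 2 o\right)^{2}$)
$-68 + t{\left(0 \right)} 97 = -68 + \left(\left(-1\right) 0 - 16 \left(-5 + 0\right)^{2}\right) 97 = -68 + \left(0 - 16 \left(-5\right)^{2}\right) 97 = -68 + \left(0 - 400\right) 97 = -68 - 38800 = -38868$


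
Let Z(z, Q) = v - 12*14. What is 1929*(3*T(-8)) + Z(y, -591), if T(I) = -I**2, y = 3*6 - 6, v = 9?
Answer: -370527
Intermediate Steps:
y = 12 (y = 18 - 6 = 12)
Z(z, Q) = -159 (Z(z, Q) = 9 - 12*14 = 9 - 168 = -159)
1929*(3*T(-8)) + Z(y, -591) = 1929*(3*(-1*(-8)**2)) - 159 = 1929*(3*(-1*64)) - 159 = 1929*(3*(-64)) - 159 = 1929*(-192) - 159 = -370368 - 159 = -370527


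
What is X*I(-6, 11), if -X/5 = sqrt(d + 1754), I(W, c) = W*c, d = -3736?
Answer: 330*I*sqrt(1982) ≈ 14691.0*I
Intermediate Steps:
X = -5*I*sqrt(1982) (X = -5*sqrt(-3736 + 1754) = -5*I*sqrt(1982) ≈ -222.6*I)
X*I(-6, 11) = (-5*I*sqrt(1982))*(-6*11) = -5*I*sqrt(1982)*(-66) = 330*I*sqrt(1982)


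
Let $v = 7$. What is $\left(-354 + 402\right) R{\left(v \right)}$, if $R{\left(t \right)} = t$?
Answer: $336$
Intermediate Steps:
$\left(-354 + 402\right) R{\left(v \right)} = \left(-354 + 402\right) 7 = 48 \cdot 7 = 336$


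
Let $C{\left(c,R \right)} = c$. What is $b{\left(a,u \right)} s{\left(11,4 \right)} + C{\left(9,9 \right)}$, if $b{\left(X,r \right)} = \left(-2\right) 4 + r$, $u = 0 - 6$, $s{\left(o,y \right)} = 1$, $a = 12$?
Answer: $-5$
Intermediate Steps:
$u = -6$ ($u = 0 - 6 = -6$)
$b{\left(X,r \right)} = -8 + r$
$b{\left(a,u \right)} s{\left(11,4 \right)} + C{\left(9,9 \right)} = \left(-8 - 6\right) 1 + 9 = \left(-14\right) 1 + 9 = -14 + 9 = -5$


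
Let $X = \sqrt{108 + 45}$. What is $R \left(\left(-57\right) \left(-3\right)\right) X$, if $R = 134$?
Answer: $68742 \sqrt{17} \approx 2.8343 \cdot 10^{5}$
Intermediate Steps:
$X = 3 \sqrt{17}$ ($X = \sqrt{153} = 3 \sqrt{17} \approx 12.369$)
$R \left(\left(-57\right) \left(-3\right)\right) X = 134 \left(\left(-57\right) \left(-3\right)\right) 3 \sqrt{17} = 134 \cdot 171 \cdot 3 \sqrt{17} = 22914 \cdot 3 \sqrt{17} = 68742 \sqrt{17}$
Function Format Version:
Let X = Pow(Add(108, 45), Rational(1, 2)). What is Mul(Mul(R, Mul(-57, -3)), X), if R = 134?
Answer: Mul(68742, Pow(17, Rational(1, 2))) ≈ 2.8343e+5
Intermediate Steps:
X = Mul(3, Pow(17, Rational(1, 2))) (X = Pow(153, Rational(1, 2)) = Mul(3, Pow(17, Rational(1, 2))) ≈ 12.369)
Mul(Mul(R, Mul(-57, -3)), X) = Mul(Mul(134, Mul(-57, -3)), Mul(3, Pow(17, Rational(1, 2)))) = Mul(Mul(134, 171), Mul(3, Pow(17, Rational(1, 2)))) = Mul(22914, Mul(3, Pow(17, Rational(1, 2)))) = Mul(68742, Pow(17, Rational(1, 2)))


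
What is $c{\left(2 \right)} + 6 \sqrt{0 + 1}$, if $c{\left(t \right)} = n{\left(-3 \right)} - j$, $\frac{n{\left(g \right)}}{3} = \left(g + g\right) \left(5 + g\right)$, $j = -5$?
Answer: $-25$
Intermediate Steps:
$n{\left(g \right)} = 6 g \left(5 + g\right)$ ($n{\left(g \right)} = 3 \left(g + g\right) \left(5 + g\right) = 3 \cdot 2 g \left(5 + g\right) = 6 g \left(5 + g\right)$)
$c{\left(t \right)} = -31$ ($c{\left(t \right)} = 6 \left(-3\right) \left(5 - 3\right) - -5 = 6 \left(-3\right) 2 + 5 = -36 + 5 = -31$)
$c{\left(2 \right)} + 6 \sqrt{0 + 1} = -31 + 6 \sqrt{0 + 1} = -31 + 6 \sqrt{1} = -31 + 6 \cdot 1 = -31 + 6 = -25$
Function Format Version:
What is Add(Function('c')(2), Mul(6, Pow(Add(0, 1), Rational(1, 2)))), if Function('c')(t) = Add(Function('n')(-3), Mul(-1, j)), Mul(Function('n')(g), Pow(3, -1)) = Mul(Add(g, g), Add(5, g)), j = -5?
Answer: -25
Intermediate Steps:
Function('n')(g) = Mul(6, g, Add(5, g)) (Function('n')(g) = Mul(3, Mul(Add(g, g), Add(5, g))) = Mul(3, Mul(Mul(2, g), Add(5, g))) = Mul(3, Mul(2, g, Add(5, g))) = Mul(6, g, Add(5, g)))
Function('c')(t) = -31 (Function('c')(t) = Add(Mul(6, -3, Add(5, -3)), Mul(-1, -5)) = Add(Mul(6, -3, 2), 5) = Add(-36, 5) = -31)
Add(Function('c')(2), Mul(6, Pow(Add(0, 1), Rational(1, 2)))) = Add(-31, Mul(6, Pow(Add(0, 1), Rational(1, 2)))) = Add(-31, Mul(6, Pow(1, Rational(1, 2)))) = Add(-31, Mul(6, 1)) = Add(-31, 6) = -25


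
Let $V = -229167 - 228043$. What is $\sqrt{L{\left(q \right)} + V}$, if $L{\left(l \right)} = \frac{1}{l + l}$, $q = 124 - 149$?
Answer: $\frac{i \sqrt{45721002}}{10} \approx 676.17 i$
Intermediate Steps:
$q = -25$
$L{\left(l \right)} = \frac{1}{2 l}$
$V = -457210$
$\sqrt{L{\left(q \right)} + V} = \sqrt{\frac{1}{2 \left(-25\right)} - 457210} = \sqrt{\frac{1}{2} \left(- \frac{1}{25}\right) - 457210} = \sqrt{- \frac{1}{50} - 457210} = \sqrt{- \frac{22860501}{50}} = \frac{i \sqrt{45721002}}{10}$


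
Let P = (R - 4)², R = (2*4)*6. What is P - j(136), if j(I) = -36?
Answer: 1972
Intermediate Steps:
R = 48 (R = 8*6 = 48)
P = 1936 (P = (48 - 4)² = 44² = 1936)
P - j(136) = 1936 - 1*(-36) = 1936 + 36 = 1972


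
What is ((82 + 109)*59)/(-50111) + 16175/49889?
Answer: 248346284/2499987679 ≈ 0.099339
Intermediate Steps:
((82 + 109)*59)/(-50111) + 16175/49889 = (191*59)*(-1/50111) + 16175*(1/49889) = 11269*(-1/50111) + 16175/49889 = -11269/50111 + 16175/49889 = 248346284/2499987679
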